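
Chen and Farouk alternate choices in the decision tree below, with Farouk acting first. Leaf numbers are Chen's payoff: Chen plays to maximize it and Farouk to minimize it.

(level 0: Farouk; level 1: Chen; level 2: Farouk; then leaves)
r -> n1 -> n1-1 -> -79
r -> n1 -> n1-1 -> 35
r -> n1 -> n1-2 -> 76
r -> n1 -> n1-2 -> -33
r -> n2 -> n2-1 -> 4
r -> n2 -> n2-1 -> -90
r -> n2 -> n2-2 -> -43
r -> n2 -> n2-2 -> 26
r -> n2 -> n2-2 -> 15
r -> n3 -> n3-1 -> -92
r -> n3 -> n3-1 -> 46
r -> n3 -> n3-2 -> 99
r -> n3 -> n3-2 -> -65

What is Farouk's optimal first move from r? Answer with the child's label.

n3

n1-1 (Farouk): min(-79, 35) = -79
n1-2 (Farouk): min(76, -33) = -33
n1 (Chen): max(-79, -33) = -33
n2-1 (Farouk): min(4, -90) = -90
n2-2 (Farouk): min(-43, 26, 15) = -43
n2 (Chen): max(-90, -43) = -43
n3-1 (Farouk): min(-92, 46) = -92
n3-2 (Farouk): min(99, -65) = -65
n3 (Chen): max(-92, -65) = -65
r (Farouk): min(-33, -43, -65) = -65
Farouk at r wants the lowest of {n1=-33, n2=-43, n3=-65}, so chooses n3.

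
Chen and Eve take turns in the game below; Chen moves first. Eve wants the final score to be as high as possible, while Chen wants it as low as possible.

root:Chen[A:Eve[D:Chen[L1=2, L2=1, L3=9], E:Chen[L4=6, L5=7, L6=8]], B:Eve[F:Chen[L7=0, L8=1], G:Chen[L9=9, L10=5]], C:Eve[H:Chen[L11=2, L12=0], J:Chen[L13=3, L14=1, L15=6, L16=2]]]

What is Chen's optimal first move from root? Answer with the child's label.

D (Chen): min(2, 1, 9) = 1
E (Chen): min(6, 7, 8) = 6
A (Eve): max(1, 6) = 6
F (Chen): min(0, 1) = 0
G (Chen): min(9, 5) = 5
B (Eve): max(0, 5) = 5
H (Chen): min(2, 0) = 0
J (Chen): min(3, 1, 6, 2) = 1
C (Eve): max(0, 1) = 1
root (Chen): min(6, 5, 1) = 1
Chen at root wants the lowest of {A=6, B=5, C=1}, so chooses C.

C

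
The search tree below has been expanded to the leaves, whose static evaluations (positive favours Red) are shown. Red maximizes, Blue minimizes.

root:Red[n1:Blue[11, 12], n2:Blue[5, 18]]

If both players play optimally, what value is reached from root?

n1 (Blue): min(11, 12) = 11
n2 (Blue): min(5, 18) = 5
root (Red): max(11, 5) = 11

11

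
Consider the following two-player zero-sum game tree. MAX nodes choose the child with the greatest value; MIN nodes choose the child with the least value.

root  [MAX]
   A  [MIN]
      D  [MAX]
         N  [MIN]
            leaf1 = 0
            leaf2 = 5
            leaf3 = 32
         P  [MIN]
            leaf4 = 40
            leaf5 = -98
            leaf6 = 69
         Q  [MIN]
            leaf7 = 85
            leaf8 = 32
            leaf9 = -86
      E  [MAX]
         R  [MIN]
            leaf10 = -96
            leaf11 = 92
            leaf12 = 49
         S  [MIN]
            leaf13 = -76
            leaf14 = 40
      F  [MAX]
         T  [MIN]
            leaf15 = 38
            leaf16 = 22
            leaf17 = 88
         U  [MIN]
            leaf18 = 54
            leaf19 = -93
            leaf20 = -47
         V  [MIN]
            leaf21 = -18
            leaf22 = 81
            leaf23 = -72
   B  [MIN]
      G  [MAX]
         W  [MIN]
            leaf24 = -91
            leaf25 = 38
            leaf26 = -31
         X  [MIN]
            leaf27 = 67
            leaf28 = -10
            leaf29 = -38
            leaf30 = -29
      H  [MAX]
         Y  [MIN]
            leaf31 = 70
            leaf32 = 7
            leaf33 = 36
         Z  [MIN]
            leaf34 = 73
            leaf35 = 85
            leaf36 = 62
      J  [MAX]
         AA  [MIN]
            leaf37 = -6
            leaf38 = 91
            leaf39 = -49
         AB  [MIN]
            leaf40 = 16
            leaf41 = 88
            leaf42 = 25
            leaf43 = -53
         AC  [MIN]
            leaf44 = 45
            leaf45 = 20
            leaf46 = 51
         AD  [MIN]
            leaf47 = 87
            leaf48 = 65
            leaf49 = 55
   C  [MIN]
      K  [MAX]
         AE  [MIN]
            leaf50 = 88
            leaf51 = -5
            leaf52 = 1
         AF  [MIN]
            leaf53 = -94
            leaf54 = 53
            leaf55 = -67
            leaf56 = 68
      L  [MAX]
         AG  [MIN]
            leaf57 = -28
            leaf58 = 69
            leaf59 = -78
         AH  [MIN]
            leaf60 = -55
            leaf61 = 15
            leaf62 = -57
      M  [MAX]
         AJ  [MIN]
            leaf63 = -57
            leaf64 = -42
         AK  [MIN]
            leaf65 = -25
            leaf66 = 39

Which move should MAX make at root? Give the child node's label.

N (MIN): min(0, 5, 32) = 0
P (MIN): min(40, -98, 69) = -98
Q (MIN): min(85, 32, -86) = -86
D (MAX): max(0, -98, -86) = 0
R (MIN): min(-96, 92, 49) = -96
S (MIN): min(-76, 40) = -76
E (MAX): max(-96, -76) = -76
T (MIN): min(38, 22, 88) = 22
U (MIN): min(54, -93, -47) = -93
V (MIN): min(-18, 81, -72) = -72
F (MAX): max(22, -93, -72) = 22
A (MIN): min(0, -76, 22) = -76
W (MIN): min(-91, 38, -31) = -91
X (MIN): min(67, -10, -38, -29) = -38
G (MAX): max(-91, -38) = -38
Y (MIN): min(70, 7, 36) = 7
Z (MIN): min(73, 85, 62) = 62
H (MAX): max(7, 62) = 62
AA (MIN): min(-6, 91, -49) = -49
AB (MIN): min(16, 88, 25, -53) = -53
AC (MIN): min(45, 20, 51) = 20
AD (MIN): min(87, 65, 55) = 55
J (MAX): max(-49, -53, 20, 55) = 55
B (MIN): min(-38, 62, 55) = -38
AE (MIN): min(88, -5, 1) = -5
AF (MIN): min(-94, 53, -67, 68) = -94
K (MAX): max(-5, -94) = -5
AG (MIN): min(-28, 69, -78) = -78
AH (MIN): min(-55, 15, -57) = -57
L (MAX): max(-78, -57) = -57
AJ (MIN): min(-57, -42) = -57
AK (MIN): min(-25, 39) = -25
M (MAX): max(-57, -25) = -25
C (MIN): min(-5, -57, -25) = -57
root (MAX): max(-76, -38, -57) = -38
MAX at root wants the highest of {A=-76, B=-38, C=-57}, so chooses B.

B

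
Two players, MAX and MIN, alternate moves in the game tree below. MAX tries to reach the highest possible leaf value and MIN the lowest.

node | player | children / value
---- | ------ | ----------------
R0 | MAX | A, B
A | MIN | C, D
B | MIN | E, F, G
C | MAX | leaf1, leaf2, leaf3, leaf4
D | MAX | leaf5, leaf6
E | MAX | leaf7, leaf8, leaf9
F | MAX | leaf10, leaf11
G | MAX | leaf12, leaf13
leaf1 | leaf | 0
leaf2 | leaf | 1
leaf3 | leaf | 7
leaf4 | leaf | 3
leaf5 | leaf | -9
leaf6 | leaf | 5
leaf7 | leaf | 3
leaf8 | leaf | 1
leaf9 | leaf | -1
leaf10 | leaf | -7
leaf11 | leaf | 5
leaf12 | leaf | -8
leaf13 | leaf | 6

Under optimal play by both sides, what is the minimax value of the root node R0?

C (MAX): max(0, 1, 7, 3) = 7
D (MAX): max(-9, 5) = 5
A (MIN): min(7, 5) = 5
E (MAX): max(3, 1, -1) = 3
F (MAX): max(-7, 5) = 5
G (MAX): max(-8, 6) = 6
B (MIN): min(3, 5, 6) = 3
R0 (MAX): max(5, 3) = 5

5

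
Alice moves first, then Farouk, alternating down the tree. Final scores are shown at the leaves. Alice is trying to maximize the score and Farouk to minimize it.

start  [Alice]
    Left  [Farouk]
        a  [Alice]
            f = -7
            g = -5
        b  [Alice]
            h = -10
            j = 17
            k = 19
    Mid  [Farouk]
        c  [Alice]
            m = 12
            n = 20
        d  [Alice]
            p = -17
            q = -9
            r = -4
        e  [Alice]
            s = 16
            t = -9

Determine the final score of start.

-4

a (Alice): max(-7, -5) = -5
b (Alice): max(-10, 17, 19) = 19
Left (Farouk): min(-5, 19) = -5
c (Alice): max(12, 20) = 20
d (Alice): max(-17, -9, -4) = -4
e (Alice): max(16, -9) = 16
Mid (Farouk): min(20, -4, 16) = -4
start (Alice): max(-5, -4) = -4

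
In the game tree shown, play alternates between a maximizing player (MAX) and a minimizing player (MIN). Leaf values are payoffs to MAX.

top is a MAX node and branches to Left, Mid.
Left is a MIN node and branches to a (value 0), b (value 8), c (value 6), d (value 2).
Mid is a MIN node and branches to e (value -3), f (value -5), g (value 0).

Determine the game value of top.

Left (MIN): min(0, 8, 6, 2) = 0
Mid (MIN): min(-3, -5, 0) = -5
top (MAX): max(0, -5) = 0

0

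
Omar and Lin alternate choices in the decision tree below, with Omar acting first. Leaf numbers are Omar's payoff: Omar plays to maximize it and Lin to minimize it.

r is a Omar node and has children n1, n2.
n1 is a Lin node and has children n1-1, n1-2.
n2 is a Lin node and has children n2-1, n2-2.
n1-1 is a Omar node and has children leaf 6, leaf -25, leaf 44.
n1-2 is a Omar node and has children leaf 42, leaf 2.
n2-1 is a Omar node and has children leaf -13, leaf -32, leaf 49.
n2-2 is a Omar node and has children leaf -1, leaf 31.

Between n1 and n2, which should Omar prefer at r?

n1

n1-1 (Omar): max(6, -25, 44) = 44
n1-2 (Omar): max(42, 2) = 42
n1 (Lin): min(44, 42) = 42
n2-1 (Omar): max(-13, -32, 49) = 49
n2-2 (Omar): max(-1, 31) = 31
n2 (Lin): min(49, 31) = 31
Omar prefers the higher value; n1=42, n2=31. n1 is better since 42 > 31.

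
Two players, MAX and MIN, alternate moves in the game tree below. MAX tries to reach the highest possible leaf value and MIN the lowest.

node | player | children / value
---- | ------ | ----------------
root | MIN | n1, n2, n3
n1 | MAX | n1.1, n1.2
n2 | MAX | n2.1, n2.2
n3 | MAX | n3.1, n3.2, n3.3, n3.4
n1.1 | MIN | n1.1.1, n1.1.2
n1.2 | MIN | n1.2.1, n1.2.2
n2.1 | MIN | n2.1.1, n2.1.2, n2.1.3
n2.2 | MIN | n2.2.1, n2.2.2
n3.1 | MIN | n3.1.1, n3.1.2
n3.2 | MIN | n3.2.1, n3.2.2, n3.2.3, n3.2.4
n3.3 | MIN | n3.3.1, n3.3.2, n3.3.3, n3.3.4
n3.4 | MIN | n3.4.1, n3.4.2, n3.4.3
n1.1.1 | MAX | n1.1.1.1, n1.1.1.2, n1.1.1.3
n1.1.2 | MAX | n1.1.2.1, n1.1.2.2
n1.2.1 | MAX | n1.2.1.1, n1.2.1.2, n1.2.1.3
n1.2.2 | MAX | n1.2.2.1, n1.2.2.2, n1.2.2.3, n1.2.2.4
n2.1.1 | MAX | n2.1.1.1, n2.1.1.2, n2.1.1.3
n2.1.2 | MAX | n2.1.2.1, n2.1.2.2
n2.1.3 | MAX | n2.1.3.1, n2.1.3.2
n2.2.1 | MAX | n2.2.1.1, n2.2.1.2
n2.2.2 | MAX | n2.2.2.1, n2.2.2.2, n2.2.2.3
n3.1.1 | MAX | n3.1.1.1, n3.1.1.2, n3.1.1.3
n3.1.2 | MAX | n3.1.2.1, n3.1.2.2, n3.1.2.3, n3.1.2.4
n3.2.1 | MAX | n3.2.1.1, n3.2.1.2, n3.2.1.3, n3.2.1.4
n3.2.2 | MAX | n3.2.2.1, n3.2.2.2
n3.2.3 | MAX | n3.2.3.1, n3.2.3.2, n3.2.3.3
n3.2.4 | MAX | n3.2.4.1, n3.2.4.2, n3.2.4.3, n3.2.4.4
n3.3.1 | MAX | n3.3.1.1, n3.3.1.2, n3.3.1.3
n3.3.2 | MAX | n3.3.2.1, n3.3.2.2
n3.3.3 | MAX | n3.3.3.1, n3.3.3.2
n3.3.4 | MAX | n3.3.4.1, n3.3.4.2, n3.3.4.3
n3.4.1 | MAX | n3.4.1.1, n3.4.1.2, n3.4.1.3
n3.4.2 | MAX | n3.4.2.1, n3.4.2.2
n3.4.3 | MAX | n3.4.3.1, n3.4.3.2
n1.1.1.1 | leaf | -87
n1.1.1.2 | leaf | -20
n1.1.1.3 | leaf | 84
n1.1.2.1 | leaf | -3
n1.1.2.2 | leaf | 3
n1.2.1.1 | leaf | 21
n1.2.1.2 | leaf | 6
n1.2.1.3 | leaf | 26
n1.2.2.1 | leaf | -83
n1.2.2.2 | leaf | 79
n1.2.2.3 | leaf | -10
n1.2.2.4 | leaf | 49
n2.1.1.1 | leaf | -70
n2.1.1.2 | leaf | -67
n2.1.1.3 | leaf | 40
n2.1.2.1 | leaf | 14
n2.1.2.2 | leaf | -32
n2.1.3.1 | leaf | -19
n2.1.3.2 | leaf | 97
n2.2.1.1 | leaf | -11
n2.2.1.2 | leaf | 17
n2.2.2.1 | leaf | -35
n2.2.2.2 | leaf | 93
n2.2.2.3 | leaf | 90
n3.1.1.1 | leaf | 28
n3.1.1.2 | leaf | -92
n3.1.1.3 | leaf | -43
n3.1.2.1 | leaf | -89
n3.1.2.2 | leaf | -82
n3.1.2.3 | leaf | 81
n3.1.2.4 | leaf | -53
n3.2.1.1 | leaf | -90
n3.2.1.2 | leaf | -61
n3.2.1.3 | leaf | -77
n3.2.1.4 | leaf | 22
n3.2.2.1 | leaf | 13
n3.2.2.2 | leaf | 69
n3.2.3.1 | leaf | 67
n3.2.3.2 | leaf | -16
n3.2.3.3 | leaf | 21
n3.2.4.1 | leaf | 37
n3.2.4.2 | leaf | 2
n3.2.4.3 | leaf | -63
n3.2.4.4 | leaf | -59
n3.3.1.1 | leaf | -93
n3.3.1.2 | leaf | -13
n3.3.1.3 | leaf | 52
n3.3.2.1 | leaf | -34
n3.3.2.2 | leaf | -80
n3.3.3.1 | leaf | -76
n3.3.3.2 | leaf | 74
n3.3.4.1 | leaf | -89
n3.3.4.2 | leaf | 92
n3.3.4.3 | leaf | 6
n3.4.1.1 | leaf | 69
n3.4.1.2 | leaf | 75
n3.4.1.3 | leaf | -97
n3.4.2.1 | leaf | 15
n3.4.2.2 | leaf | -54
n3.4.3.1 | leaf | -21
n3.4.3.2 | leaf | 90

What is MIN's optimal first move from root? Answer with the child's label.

n1.1.1 (MAX): max(-87, -20, 84) = 84
n1.1.2 (MAX): max(-3, 3) = 3
n1.1 (MIN): min(84, 3) = 3
n1.2.1 (MAX): max(21, 6, 26) = 26
n1.2.2 (MAX): max(-83, 79, -10, 49) = 79
n1.2 (MIN): min(26, 79) = 26
n1 (MAX): max(3, 26) = 26
n2.1.1 (MAX): max(-70, -67, 40) = 40
n2.1.2 (MAX): max(14, -32) = 14
n2.1.3 (MAX): max(-19, 97) = 97
n2.1 (MIN): min(40, 14, 97) = 14
n2.2.1 (MAX): max(-11, 17) = 17
n2.2.2 (MAX): max(-35, 93, 90) = 93
n2.2 (MIN): min(17, 93) = 17
n2 (MAX): max(14, 17) = 17
n3.1.1 (MAX): max(28, -92, -43) = 28
n3.1.2 (MAX): max(-89, -82, 81, -53) = 81
n3.1 (MIN): min(28, 81) = 28
n3.2.1 (MAX): max(-90, -61, -77, 22) = 22
n3.2.2 (MAX): max(13, 69) = 69
n3.2.3 (MAX): max(67, -16, 21) = 67
n3.2.4 (MAX): max(37, 2, -63, -59) = 37
n3.2 (MIN): min(22, 69, 67, 37) = 22
n3.3.1 (MAX): max(-93, -13, 52) = 52
n3.3.2 (MAX): max(-34, -80) = -34
n3.3.3 (MAX): max(-76, 74) = 74
n3.3.4 (MAX): max(-89, 92, 6) = 92
n3.3 (MIN): min(52, -34, 74, 92) = -34
n3.4.1 (MAX): max(69, 75, -97) = 75
n3.4.2 (MAX): max(15, -54) = 15
n3.4.3 (MAX): max(-21, 90) = 90
n3.4 (MIN): min(75, 15, 90) = 15
n3 (MAX): max(28, 22, -34, 15) = 28
root (MIN): min(26, 17, 28) = 17
MIN at root wants the lowest of {n1=26, n2=17, n3=28}, so chooses n2.

n2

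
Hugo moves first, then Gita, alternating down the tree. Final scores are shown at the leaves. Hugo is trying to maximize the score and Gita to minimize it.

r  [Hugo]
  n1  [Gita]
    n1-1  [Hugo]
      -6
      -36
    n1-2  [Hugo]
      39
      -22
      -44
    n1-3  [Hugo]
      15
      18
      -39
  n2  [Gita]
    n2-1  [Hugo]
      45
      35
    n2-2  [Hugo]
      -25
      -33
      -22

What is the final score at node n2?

n2-1 (Hugo): max(45, 35) = 45
n2-2 (Hugo): max(-25, -33, -22) = -22
n2 (Gita): min(45, -22) = -22

-22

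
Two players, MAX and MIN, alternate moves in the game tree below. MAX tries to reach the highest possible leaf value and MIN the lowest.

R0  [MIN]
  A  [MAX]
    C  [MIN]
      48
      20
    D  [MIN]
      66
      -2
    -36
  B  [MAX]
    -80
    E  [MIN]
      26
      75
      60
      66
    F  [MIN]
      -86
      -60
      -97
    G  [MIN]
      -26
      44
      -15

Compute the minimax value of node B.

E (MIN): min(26, 75, 60, 66) = 26
F (MIN): min(-86, -60, -97) = -97
G (MIN): min(-26, 44, -15) = -26
B (MAX): max(-80, 26, -97, -26) = 26

26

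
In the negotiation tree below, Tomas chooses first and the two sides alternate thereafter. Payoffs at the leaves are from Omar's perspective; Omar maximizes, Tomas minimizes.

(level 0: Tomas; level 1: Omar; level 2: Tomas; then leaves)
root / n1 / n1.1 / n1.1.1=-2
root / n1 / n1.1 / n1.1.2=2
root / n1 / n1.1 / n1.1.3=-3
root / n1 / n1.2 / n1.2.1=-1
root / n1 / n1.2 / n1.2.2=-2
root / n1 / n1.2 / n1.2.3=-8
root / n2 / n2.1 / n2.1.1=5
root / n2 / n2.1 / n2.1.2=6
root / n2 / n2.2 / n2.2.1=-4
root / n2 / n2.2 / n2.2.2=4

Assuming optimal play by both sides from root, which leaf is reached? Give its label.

n1.1.3

n1.1 (Tomas): min(-2, 2, -3) = -3
n1.2 (Tomas): min(-1, -2, -8) = -8
n1 (Omar): max(-3, -8) = -3
n2.1 (Tomas): min(5, 6) = 5
n2.2 (Tomas): min(-4, 4) = -4
n2 (Omar): max(5, -4) = 5
root (Tomas): min(-3, 5) = -3
At root, Tomas picks n1 (lowest: -3).
At n1, Omar picks n1.1 (highest: -3).
At n1.1, Tomas picks n1.1.3 (lowest: -3).
Terminal value -3.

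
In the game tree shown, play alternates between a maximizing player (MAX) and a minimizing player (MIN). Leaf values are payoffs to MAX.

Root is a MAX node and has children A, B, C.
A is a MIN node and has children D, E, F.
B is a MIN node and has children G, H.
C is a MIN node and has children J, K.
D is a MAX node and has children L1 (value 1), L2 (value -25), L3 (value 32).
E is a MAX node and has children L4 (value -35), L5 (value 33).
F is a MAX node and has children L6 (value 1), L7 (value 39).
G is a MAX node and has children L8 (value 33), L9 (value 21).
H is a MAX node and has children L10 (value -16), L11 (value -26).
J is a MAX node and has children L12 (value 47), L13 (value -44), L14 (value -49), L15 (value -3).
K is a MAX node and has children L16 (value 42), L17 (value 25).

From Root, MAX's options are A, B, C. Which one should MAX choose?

C

D (MAX): max(1, -25, 32) = 32
E (MAX): max(-35, 33) = 33
F (MAX): max(1, 39) = 39
A (MIN): min(32, 33, 39) = 32
G (MAX): max(33, 21) = 33
H (MAX): max(-16, -26) = -16
B (MIN): min(33, -16) = -16
J (MAX): max(47, -44, -49, -3) = 47
K (MAX): max(42, 25) = 42
C (MIN): min(47, 42) = 42
Root (MAX): max(32, -16, 42) = 42
MAX at Root wants the highest of {A=32, B=-16, C=42}, so chooses C.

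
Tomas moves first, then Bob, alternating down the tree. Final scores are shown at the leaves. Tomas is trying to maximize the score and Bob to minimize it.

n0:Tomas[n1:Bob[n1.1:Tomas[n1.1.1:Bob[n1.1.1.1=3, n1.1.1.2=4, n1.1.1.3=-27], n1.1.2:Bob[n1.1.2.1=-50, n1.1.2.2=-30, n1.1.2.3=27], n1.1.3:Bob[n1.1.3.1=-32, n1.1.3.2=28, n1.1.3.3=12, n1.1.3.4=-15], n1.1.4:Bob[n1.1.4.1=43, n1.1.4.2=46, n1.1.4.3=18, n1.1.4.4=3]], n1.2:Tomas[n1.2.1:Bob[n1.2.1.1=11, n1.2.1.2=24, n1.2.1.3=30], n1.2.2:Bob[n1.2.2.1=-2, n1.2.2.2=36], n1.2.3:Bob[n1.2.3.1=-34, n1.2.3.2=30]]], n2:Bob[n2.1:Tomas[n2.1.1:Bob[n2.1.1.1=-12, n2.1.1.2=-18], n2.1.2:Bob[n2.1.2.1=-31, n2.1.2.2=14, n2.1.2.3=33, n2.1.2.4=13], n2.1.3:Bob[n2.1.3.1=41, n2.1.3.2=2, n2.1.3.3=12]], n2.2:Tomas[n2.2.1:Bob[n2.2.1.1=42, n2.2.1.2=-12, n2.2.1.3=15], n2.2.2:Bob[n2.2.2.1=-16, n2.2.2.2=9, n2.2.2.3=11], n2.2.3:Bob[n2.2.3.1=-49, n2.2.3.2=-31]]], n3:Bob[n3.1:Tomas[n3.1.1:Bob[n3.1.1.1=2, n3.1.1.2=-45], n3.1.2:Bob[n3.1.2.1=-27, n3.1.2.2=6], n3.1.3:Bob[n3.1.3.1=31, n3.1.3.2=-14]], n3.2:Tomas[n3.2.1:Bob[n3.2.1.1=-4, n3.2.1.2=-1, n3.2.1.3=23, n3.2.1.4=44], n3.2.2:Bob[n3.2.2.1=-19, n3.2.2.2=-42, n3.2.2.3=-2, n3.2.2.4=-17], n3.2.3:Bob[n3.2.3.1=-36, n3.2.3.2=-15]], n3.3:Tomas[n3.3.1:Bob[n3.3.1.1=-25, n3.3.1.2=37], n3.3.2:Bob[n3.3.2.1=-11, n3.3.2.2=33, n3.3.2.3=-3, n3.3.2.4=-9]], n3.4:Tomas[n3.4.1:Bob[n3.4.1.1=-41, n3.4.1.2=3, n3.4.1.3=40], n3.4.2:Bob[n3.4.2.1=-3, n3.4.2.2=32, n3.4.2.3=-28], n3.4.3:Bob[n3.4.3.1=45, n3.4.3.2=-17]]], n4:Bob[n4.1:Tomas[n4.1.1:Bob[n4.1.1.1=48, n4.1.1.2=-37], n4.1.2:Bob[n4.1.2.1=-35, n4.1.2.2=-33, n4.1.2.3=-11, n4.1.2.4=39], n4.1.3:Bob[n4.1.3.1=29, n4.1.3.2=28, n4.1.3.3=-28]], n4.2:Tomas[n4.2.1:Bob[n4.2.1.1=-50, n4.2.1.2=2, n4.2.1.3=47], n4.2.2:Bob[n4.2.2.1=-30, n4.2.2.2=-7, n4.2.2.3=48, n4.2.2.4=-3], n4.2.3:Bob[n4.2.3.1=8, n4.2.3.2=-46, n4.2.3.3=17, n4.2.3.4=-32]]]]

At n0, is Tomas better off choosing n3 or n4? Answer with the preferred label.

n3

n3.1.1 (Bob): min(2, -45) = -45
n3.1.2 (Bob): min(-27, 6) = -27
n3.1.3 (Bob): min(31, -14) = -14
n3.1 (Tomas): max(-45, -27, -14) = -14
n3.2.1 (Bob): min(-4, -1, 23, 44) = -4
n3.2.2 (Bob): min(-19, -42, -2, -17) = -42
n3.2.3 (Bob): min(-36, -15) = -36
n3.2 (Tomas): max(-4, -42, -36) = -4
n3.3.1 (Bob): min(-25, 37) = -25
n3.3.2 (Bob): min(-11, 33, -3, -9) = -11
n3.3 (Tomas): max(-25, -11) = -11
n3.4.1 (Bob): min(-41, 3, 40) = -41
n3.4.2 (Bob): min(-3, 32, -28) = -28
n3.4.3 (Bob): min(45, -17) = -17
n3.4 (Tomas): max(-41, -28, -17) = -17
n3 (Bob): min(-14, -4, -11, -17) = -17
n4.1.1 (Bob): min(48, -37) = -37
n4.1.2 (Bob): min(-35, -33, -11, 39) = -35
n4.1.3 (Bob): min(29, 28, -28) = -28
n4.1 (Tomas): max(-37, -35, -28) = -28
n4.2.1 (Bob): min(-50, 2, 47) = -50
n4.2.2 (Bob): min(-30, -7, 48, -3) = -30
n4.2.3 (Bob): min(8, -46, 17, -32) = -46
n4.2 (Tomas): max(-50, -30, -46) = -30
n4 (Bob): min(-28, -30) = -30
Tomas prefers the higher value; n3=-17, n4=-30. n3 is better since -17 > -30.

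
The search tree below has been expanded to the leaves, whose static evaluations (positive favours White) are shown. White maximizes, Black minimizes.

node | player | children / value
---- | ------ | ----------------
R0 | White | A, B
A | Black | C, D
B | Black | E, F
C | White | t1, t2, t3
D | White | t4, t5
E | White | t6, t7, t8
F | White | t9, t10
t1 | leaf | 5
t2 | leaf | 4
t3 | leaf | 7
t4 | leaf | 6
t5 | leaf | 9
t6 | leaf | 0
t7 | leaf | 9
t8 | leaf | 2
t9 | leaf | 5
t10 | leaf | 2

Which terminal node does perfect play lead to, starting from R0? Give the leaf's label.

C (White): max(5, 4, 7) = 7
D (White): max(6, 9) = 9
A (Black): min(7, 9) = 7
E (White): max(0, 9, 2) = 9
F (White): max(5, 2) = 5
B (Black): min(9, 5) = 5
R0 (White): max(7, 5) = 7
At R0, White picks A (highest: 7).
At A, Black picks C (lowest: 7).
At C, White picks t3 (highest: 7).
Terminal value 7.

t3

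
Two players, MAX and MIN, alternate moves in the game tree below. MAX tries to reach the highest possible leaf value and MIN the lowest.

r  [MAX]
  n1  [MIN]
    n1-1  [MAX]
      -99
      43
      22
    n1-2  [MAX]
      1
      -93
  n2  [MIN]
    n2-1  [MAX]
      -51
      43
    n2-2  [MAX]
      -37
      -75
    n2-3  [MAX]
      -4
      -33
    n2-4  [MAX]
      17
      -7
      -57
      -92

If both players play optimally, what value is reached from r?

n1-1 (MAX): max(-99, 43, 22) = 43
n1-2 (MAX): max(1, -93) = 1
n1 (MIN): min(43, 1) = 1
n2-1 (MAX): max(-51, 43) = 43
n2-2 (MAX): max(-37, -75) = -37
n2-3 (MAX): max(-4, -33) = -4
n2-4 (MAX): max(17, -7, -57, -92) = 17
n2 (MIN): min(43, -37, -4, 17) = -37
r (MAX): max(1, -37) = 1

1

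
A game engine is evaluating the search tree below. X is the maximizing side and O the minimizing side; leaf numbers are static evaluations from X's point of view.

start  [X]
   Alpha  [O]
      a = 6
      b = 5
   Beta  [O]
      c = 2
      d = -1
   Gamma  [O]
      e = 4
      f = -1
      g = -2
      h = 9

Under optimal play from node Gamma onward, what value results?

Gamma (O): min(4, -1, -2, 9) = -2

-2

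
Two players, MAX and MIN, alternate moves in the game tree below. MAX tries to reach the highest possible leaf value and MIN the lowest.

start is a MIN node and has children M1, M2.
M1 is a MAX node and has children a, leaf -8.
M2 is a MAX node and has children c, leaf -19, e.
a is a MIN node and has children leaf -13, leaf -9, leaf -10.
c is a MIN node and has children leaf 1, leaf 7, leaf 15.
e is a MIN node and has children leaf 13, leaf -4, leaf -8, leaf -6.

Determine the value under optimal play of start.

a (MIN): min(-13, -9, -10) = -13
M1 (MAX): max(-13, -8) = -8
c (MIN): min(1, 7, 15) = 1
e (MIN): min(13, -4, -8, -6) = -8
M2 (MAX): max(1, -19, -8) = 1
start (MIN): min(-8, 1) = -8

-8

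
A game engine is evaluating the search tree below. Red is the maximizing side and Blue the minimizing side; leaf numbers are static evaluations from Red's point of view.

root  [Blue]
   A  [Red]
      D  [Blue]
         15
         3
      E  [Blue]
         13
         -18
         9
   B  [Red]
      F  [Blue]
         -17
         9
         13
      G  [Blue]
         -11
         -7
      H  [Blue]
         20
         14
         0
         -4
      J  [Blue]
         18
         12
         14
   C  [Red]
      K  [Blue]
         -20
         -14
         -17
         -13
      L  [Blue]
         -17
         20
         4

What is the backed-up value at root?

-17

D (Blue): min(15, 3) = 3
E (Blue): min(13, -18, 9) = -18
A (Red): max(3, -18) = 3
F (Blue): min(-17, 9, 13) = -17
G (Blue): min(-11, -7) = -11
H (Blue): min(20, 14, 0, -4) = -4
J (Blue): min(18, 12, 14) = 12
B (Red): max(-17, -11, -4, 12) = 12
K (Blue): min(-20, -14, -17, -13) = -20
L (Blue): min(-17, 20, 4) = -17
C (Red): max(-20, -17) = -17
root (Blue): min(3, 12, -17) = -17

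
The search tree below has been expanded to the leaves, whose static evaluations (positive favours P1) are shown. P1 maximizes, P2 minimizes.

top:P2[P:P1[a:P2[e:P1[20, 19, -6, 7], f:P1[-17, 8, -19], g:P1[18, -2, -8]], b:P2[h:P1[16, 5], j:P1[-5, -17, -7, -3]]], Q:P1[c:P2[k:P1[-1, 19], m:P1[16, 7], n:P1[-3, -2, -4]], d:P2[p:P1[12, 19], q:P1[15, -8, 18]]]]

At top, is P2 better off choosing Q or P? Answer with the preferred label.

k (P1): max(-1, 19) = 19
m (P1): max(16, 7) = 16
n (P1): max(-3, -2, -4) = -2
c (P2): min(19, 16, -2) = -2
p (P1): max(12, 19) = 19
q (P1): max(15, -8, 18) = 18
d (P2): min(19, 18) = 18
Q (P1): max(-2, 18) = 18
e (P1): max(20, 19, -6, 7) = 20
f (P1): max(-17, 8, -19) = 8
g (P1): max(18, -2, -8) = 18
a (P2): min(20, 8, 18) = 8
h (P1): max(16, 5) = 16
j (P1): max(-5, -17, -7, -3) = -3
b (P2): min(16, -3) = -3
P (P1): max(8, -3) = 8
P2 prefers the lower value; Q=18, P=8. P is better since 8 < 18.

P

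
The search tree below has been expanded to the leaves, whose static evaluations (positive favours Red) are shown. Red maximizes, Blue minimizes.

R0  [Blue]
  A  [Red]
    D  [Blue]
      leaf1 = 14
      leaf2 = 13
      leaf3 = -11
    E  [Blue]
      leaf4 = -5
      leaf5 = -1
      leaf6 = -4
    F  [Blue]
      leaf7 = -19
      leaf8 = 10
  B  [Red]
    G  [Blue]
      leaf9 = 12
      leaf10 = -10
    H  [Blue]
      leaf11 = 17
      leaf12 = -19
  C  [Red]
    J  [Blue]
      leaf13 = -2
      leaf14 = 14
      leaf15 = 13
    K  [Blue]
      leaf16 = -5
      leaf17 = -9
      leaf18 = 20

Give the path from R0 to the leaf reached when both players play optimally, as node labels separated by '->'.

D (Blue): min(14, 13, -11) = -11
E (Blue): min(-5, -1, -4) = -5
F (Blue): min(-19, 10) = -19
A (Red): max(-11, -5, -19) = -5
G (Blue): min(12, -10) = -10
H (Blue): min(17, -19) = -19
B (Red): max(-10, -19) = -10
J (Blue): min(-2, 14, 13) = -2
K (Blue): min(-5, -9, 20) = -9
C (Red): max(-2, -9) = -2
R0 (Blue): min(-5, -10, -2) = -10
At R0, Blue picks B (lowest: -10).
At B, Red picks G (highest: -10).
At G, Blue picks leaf10 (lowest: -10).
Terminal value -10.

R0 -> B -> G -> leaf10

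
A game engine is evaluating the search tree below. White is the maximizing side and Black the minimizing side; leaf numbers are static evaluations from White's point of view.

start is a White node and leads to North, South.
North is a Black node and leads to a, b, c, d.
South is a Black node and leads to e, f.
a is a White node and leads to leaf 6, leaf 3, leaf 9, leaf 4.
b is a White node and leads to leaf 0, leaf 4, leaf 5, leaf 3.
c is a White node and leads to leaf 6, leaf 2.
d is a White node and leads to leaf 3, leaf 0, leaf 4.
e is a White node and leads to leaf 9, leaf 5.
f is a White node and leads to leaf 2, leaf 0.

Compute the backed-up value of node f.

2

f (White): max(2, 0) = 2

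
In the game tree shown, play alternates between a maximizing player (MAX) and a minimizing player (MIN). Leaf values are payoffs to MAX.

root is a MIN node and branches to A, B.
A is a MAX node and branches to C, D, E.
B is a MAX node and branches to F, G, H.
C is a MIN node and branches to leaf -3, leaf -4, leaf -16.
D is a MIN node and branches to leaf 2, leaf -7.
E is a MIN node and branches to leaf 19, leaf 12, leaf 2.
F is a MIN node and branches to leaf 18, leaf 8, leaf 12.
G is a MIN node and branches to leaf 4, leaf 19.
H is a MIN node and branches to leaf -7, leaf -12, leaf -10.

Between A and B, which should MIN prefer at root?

A

C (MIN): min(-3, -4, -16) = -16
D (MIN): min(2, -7) = -7
E (MIN): min(19, 12, 2) = 2
A (MAX): max(-16, -7, 2) = 2
F (MIN): min(18, 8, 12) = 8
G (MIN): min(4, 19) = 4
H (MIN): min(-7, -12, -10) = -12
B (MAX): max(8, 4, -12) = 8
MIN prefers the lower value; A=2, B=8. A is better since 2 < 8.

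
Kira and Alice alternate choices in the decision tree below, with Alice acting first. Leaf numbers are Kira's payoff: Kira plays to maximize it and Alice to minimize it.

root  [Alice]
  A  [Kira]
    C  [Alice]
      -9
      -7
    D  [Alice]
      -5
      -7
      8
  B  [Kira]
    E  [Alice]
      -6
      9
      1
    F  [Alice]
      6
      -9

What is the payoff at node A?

-7

C (Alice): min(-9, -7) = -9
D (Alice): min(-5, -7, 8) = -7
A (Kira): max(-9, -7) = -7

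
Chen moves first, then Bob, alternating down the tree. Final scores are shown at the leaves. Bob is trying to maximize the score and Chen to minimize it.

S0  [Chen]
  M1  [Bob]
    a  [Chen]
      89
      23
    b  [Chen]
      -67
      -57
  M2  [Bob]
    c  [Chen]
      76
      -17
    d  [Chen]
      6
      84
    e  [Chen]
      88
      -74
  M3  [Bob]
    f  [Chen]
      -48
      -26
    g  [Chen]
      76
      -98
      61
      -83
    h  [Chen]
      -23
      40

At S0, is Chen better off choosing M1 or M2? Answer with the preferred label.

M2

a (Chen): min(89, 23) = 23
b (Chen): min(-67, -57) = -67
M1 (Bob): max(23, -67) = 23
c (Chen): min(76, -17) = -17
d (Chen): min(6, 84) = 6
e (Chen): min(88, -74) = -74
M2 (Bob): max(-17, 6, -74) = 6
Chen prefers the lower value; M1=23, M2=6. M2 is better since 6 < 23.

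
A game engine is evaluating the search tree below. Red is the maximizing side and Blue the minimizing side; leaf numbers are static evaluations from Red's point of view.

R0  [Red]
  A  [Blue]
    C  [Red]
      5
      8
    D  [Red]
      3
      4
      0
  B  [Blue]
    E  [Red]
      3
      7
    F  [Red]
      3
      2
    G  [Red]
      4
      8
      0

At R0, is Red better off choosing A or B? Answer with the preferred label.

C (Red): max(5, 8) = 8
D (Red): max(3, 4, 0) = 4
A (Blue): min(8, 4) = 4
E (Red): max(3, 7) = 7
F (Red): max(3, 2) = 3
G (Red): max(4, 8, 0) = 8
B (Blue): min(7, 3, 8) = 3
Red prefers the higher value; A=4, B=3. A is better since 4 > 3.

A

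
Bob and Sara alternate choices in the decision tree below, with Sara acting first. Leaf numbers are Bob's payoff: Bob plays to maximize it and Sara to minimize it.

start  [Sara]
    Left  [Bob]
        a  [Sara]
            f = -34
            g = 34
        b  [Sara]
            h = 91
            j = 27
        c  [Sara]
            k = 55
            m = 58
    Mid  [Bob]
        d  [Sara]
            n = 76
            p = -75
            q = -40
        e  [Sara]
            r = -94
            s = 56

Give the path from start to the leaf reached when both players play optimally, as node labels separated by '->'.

start -> Mid -> d -> p

a (Sara): min(-34, 34) = -34
b (Sara): min(91, 27) = 27
c (Sara): min(55, 58) = 55
Left (Bob): max(-34, 27, 55) = 55
d (Sara): min(76, -75, -40) = -75
e (Sara): min(-94, 56) = -94
Mid (Bob): max(-75, -94) = -75
start (Sara): min(55, -75) = -75
At start, Sara picks Mid (lowest: -75).
At Mid, Bob picks d (highest: -75).
At d, Sara picks p (lowest: -75).
Terminal value -75.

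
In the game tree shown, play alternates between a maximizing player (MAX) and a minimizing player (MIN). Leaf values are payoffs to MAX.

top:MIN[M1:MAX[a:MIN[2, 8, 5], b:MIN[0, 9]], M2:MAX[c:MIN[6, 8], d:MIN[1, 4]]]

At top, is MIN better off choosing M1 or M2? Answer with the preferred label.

M1

a (MIN): min(2, 8, 5) = 2
b (MIN): min(0, 9) = 0
M1 (MAX): max(2, 0) = 2
c (MIN): min(6, 8) = 6
d (MIN): min(1, 4) = 1
M2 (MAX): max(6, 1) = 6
MIN prefers the lower value; M1=2, M2=6. M1 is better since 2 < 6.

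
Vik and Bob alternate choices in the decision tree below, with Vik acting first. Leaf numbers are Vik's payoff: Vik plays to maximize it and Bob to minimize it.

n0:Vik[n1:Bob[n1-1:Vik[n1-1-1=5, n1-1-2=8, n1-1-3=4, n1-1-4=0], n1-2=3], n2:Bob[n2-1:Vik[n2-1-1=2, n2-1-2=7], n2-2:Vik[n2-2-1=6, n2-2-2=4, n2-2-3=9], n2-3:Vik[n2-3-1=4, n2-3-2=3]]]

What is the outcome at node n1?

n1-1 (Vik): max(5, 8, 4, 0) = 8
n1 (Bob): min(8, 3) = 3

3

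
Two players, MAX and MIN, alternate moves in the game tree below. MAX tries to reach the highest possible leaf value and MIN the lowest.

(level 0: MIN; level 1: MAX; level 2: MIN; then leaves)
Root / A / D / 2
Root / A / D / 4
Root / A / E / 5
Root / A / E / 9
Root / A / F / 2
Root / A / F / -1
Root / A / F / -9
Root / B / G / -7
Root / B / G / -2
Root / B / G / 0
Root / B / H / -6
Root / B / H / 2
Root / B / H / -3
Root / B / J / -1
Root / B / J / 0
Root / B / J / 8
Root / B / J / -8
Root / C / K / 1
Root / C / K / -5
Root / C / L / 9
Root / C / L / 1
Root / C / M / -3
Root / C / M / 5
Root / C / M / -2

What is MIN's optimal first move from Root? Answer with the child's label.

D (MIN): min(2, 4) = 2
E (MIN): min(5, 9) = 5
F (MIN): min(2, -1, -9) = -9
A (MAX): max(2, 5, -9) = 5
G (MIN): min(-7, -2, 0) = -7
H (MIN): min(-6, 2, -3) = -6
J (MIN): min(-1, 0, 8, -8) = -8
B (MAX): max(-7, -6, -8) = -6
K (MIN): min(1, -5) = -5
L (MIN): min(9, 1) = 1
M (MIN): min(-3, 5, -2) = -3
C (MAX): max(-5, 1, -3) = 1
Root (MIN): min(5, -6, 1) = -6
MIN at Root wants the lowest of {A=5, B=-6, C=1}, so chooses B.

B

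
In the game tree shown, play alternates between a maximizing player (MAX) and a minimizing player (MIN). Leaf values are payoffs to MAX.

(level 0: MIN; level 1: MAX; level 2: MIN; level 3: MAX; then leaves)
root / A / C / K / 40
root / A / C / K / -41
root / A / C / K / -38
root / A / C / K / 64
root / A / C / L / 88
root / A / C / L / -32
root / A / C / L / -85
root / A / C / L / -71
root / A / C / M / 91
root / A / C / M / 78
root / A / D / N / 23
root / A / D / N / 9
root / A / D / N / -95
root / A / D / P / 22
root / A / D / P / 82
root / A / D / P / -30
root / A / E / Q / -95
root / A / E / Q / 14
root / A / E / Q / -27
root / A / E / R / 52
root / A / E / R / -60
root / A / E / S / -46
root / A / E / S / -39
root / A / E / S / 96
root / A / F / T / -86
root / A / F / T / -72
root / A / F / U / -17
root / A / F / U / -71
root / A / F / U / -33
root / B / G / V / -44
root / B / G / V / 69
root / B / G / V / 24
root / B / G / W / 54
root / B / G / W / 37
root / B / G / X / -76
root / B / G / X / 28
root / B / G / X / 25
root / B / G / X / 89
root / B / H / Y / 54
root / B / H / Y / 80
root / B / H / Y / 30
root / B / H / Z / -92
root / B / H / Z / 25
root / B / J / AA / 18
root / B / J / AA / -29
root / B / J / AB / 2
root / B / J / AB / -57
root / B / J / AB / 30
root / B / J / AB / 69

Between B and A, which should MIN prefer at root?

B

V (MAX): max(-44, 69, 24) = 69
W (MAX): max(54, 37) = 54
X (MAX): max(-76, 28, 25, 89) = 89
G (MIN): min(69, 54, 89) = 54
Y (MAX): max(54, 80, 30) = 80
Z (MAX): max(-92, 25) = 25
H (MIN): min(80, 25) = 25
AA (MAX): max(18, -29) = 18
AB (MAX): max(2, -57, 30, 69) = 69
J (MIN): min(18, 69) = 18
B (MAX): max(54, 25, 18) = 54
K (MAX): max(40, -41, -38, 64) = 64
L (MAX): max(88, -32, -85, -71) = 88
M (MAX): max(91, 78) = 91
C (MIN): min(64, 88, 91) = 64
N (MAX): max(23, 9, -95) = 23
P (MAX): max(22, 82, -30) = 82
D (MIN): min(23, 82) = 23
Q (MAX): max(-95, 14, -27) = 14
R (MAX): max(52, -60) = 52
S (MAX): max(-46, -39, 96) = 96
E (MIN): min(14, 52, 96) = 14
T (MAX): max(-86, -72) = -72
U (MAX): max(-17, -71, -33) = -17
F (MIN): min(-72, -17) = -72
A (MAX): max(64, 23, 14, -72) = 64
MIN prefers the lower value; B=54, A=64. B is better since 54 < 64.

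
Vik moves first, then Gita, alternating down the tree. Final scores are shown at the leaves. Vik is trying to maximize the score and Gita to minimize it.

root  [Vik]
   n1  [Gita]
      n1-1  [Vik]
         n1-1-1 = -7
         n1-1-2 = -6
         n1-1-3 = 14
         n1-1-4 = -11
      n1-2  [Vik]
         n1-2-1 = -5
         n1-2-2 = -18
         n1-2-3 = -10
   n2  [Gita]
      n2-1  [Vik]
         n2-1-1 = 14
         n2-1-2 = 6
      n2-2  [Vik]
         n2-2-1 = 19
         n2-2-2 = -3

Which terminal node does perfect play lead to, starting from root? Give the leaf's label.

n2-1-1

n1-1 (Vik): max(-7, -6, 14, -11) = 14
n1-2 (Vik): max(-5, -18, -10) = -5
n1 (Gita): min(14, -5) = -5
n2-1 (Vik): max(14, 6) = 14
n2-2 (Vik): max(19, -3) = 19
n2 (Gita): min(14, 19) = 14
root (Vik): max(-5, 14) = 14
At root, Vik picks n2 (highest: 14).
At n2, Gita picks n2-1 (lowest: 14).
At n2-1, Vik picks n2-1-1 (highest: 14).
Terminal value 14.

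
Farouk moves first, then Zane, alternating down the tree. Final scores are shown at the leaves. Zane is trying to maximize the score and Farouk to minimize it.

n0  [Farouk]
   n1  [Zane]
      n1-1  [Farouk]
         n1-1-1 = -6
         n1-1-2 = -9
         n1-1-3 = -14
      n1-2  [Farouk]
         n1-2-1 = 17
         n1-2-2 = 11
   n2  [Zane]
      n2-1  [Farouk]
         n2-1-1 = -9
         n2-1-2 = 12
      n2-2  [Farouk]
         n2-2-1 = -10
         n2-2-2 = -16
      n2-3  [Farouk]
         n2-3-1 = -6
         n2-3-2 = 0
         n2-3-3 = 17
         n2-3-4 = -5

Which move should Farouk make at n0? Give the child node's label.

n2

n1-1 (Farouk): min(-6, -9, -14) = -14
n1-2 (Farouk): min(17, 11) = 11
n1 (Zane): max(-14, 11) = 11
n2-1 (Farouk): min(-9, 12) = -9
n2-2 (Farouk): min(-10, -16) = -16
n2-3 (Farouk): min(-6, 0, 17, -5) = -6
n2 (Zane): max(-9, -16, -6) = -6
n0 (Farouk): min(11, -6) = -6
Farouk at n0 wants the lowest of {n1=11, n2=-6}, so chooses n2.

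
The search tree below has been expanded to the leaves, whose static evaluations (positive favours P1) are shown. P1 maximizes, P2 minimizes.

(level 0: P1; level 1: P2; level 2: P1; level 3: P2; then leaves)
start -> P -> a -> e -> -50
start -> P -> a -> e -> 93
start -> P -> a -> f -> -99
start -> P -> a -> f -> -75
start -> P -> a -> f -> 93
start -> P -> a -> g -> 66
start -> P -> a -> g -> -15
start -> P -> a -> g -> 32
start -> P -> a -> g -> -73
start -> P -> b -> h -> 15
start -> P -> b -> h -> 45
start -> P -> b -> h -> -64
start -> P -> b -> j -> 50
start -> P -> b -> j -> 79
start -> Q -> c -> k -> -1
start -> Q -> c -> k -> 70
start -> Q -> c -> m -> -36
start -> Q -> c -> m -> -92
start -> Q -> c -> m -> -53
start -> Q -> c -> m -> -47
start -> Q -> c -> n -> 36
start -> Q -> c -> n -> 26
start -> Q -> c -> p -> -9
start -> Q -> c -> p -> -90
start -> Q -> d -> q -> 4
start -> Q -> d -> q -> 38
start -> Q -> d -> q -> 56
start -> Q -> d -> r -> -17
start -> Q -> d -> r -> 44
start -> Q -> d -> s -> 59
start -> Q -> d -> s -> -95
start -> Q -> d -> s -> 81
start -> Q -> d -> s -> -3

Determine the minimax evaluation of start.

e (P2): min(-50, 93) = -50
f (P2): min(-99, -75, 93) = -99
g (P2): min(66, -15, 32, -73) = -73
a (P1): max(-50, -99, -73) = -50
h (P2): min(15, 45, -64) = -64
j (P2): min(50, 79) = 50
b (P1): max(-64, 50) = 50
P (P2): min(-50, 50) = -50
k (P2): min(-1, 70) = -1
m (P2): min(-36, -92, -53, -47) = -92
n (P2): min(36, 26) = 26
p (P2): min(-9, -90) = -90
c (P1): max(-1, -92, 26, -90) = 26
q (P2): min(4, 38, 56) = 4
r (P2): min(-17, 44) = -17
s (P2): min(59, -95, 81, -3) = -95
d (P1): max(4, -17, -95) = 4
Q (P2): min(26, 4) = 4
start (P1): max(-50, 4) = 4

4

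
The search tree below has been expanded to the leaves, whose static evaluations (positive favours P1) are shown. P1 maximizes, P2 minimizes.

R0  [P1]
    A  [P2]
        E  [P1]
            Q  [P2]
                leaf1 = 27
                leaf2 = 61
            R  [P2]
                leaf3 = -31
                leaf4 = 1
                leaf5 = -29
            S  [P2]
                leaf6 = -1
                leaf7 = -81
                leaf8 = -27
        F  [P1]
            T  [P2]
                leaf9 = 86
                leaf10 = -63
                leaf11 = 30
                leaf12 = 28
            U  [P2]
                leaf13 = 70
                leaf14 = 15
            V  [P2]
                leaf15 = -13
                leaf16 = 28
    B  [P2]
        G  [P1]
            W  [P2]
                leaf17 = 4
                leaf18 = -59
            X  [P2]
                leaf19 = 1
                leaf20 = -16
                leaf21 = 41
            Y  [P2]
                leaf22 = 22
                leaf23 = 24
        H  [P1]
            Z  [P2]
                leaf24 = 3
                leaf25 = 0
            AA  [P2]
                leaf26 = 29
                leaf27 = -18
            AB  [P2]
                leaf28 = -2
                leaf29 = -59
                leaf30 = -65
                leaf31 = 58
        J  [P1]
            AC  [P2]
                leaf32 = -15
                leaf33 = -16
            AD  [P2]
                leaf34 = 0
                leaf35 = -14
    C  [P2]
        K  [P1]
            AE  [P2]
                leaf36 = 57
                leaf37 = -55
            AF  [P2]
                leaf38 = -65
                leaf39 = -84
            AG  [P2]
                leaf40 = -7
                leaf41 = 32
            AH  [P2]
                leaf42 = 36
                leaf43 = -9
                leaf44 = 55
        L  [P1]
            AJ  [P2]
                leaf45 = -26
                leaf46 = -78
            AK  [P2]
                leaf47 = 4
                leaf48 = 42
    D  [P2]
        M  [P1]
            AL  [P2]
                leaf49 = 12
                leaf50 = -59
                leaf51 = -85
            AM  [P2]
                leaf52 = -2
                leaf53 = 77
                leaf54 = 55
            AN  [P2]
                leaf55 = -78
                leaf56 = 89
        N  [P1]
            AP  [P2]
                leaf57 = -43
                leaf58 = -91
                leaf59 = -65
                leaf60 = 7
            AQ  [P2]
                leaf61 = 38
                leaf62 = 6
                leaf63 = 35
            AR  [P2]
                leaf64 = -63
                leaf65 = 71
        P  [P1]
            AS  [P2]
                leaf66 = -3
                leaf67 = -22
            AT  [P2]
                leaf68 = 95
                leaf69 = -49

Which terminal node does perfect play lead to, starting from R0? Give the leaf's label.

Q (P2): min(27, 61) = 27
R (P2): min(-31, 1, -29) = -31
S (P2): min(-1, -81, -27) = -81
E (P1): max(27, -31, -81) = 27
T (P2): min(86, -63, 30, 28) = -63
U (P2): min(70, 15) = 15
V (P2): min(-13, 28) = -13
F (P1): max(-63, 15, -13) = 15
A (P2): min(27, 15) = 15
W (P2): min(4, -59) = -59
X (P2): min(1, -16, 41) = -16
Y (P2): min(22, 24) = 22
G (P1): max(-59, -16, 22) = 22
Z (P2): min(3, 0) = 0
AA (P2): min(29, -18) = -18
AB (P2): min(-2, -59, -65, 58) = -65
H (P1): max(0, -18, -65) = 0
AC (P2): min(-15, -16) = -16
AD (P2): min(0, -14) = -14
J (P1): max(-16, -14) = -14
B (P2): min(22, 0, -14) = -14
AE (P2): min(57, -55) = -55
AF (P2): min(-65, -84) = -84
AG (P2): min(-7, 32) = -7
AH (P2): min(36, -9, 55) = -9
K (P1): max(-55, -84, -7, -9) = -7
AJ (P2): min(-26, -78) = -78
AK (P2): min(4, 42) = 4
L (P1): max(-78, 4) = 4
C (P2): min(-7, 4) = -7
AL (P2): min(12, -59, -85) = -85
AM (P2): min(-2, 77, 55) = -2
AN (P2): min(-78, 89) = -78
M (P1): max(-85, -2, -78) = -2
AP (P2): min(-43, -91, -65, 7) = -91
AQ (P2): min(38, 6, 35) = 6
AR (P2): min(-63, 71) = -63
N (P1): max(-91, 6, -63) = 6
AS (P2): min(-3, -22) = -22
AT (P2): min(95, -49) = -49
P (P1): max(-22, -49) = -22
D (P2): min(-2, 6, -22) = -22
R0 (P1): max(15, -14, -7, -22) = 15
At R0, P1 picks A (highest: 15).
At A, P2 picks F (lowest: 15).
At F, P1 picks U (highest: 15).
At U, P2 picks leaf14 (lowest: 15).
Terminal value 15.

leaf14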